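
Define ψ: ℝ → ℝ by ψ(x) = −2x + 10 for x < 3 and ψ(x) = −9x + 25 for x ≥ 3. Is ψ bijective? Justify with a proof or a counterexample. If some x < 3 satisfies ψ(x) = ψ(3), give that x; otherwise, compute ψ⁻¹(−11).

Both pieces are strictly decreasing (slopes −2 and −9), so each is injective on its own interval.
The left piece maps (−∞, 3) onto (4, ∞); the right piece maps [3, ∞) onto (−∞, −2].
The images leave a gap (4 has no preimage), so ψ is not surjective, hence not bijective.
Because the two images are disjoint, no x < 3 has ψ(x) = ψ(3), so we compute ψ⁻¹(−11): −11 lies in (−∞, −2], so solve −9x + 25 = −11: x = (−11 − 25)/(−9) = 4.

4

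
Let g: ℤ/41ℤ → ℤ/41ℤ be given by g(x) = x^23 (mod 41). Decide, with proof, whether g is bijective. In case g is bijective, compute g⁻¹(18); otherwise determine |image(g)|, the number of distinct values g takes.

Since 41 is prime, the nonzero elements of ℤ/41ℤ form a cyclic group of order 40.
As gcd(23, 40) = 1, raising to the 23rd power is a bijection on this group: if x_1^23 ≡ x_2^23 then (x_1x_2^{−1})^23 = 1, and the only element of order dividing gcd(23, 40) = 1 is 1, so x_1 = x_2.
With g(0) = 0 this makes g injective on all of ℤ/41ℤ, hence bijective (finite equal-size domain and codomain). In particular g is bijective.
Since g is bijective, we find the preimage of 18. The inverse of x ↦ x^23 on (ℤ/41ℤ)^× is x ↦ x^7, because 23·7 = 161 = 4·40 + 1 ≡ 1 (mod 40) and x^{40} = 1 for x ≠ 0 (Fermat). So g⁻¹(18) = 18^7 mod 41.
Repeated squaring mod 41: 18^1 ≡ 18, 18^2 ≡ 18² = 324 ≡ 37, 18^4 ≡ 37² = 1369 ≡ 16. Since 7 = 4 + 2 + 1, 18^7 ≡ 16·37·18: 16·37 = 592 ≡ 18, then 18·18 = 324 ≡ 37. So 18^7 ≡ 37 (mod 41).
Hence g⁻¹(18) = 37.

37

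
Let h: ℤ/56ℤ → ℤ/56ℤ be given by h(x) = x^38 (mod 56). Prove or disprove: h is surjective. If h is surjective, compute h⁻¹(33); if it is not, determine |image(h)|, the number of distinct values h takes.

h(6): Repeated squaring mod 56: 6^1 ≡ 6, 6^2 ≡ 6² = 36, 6^4 ≡ 36² = 1296 ≡ 8, 6^8 ≡ 8² = 64 ≡ 8, 6^16 ≡ 8² = 64 ≡ 8, 6^32 ≡ 8² = 64 ≡ 8. Since 38 = 32 + 4 + 2, 6^38 ≡ 8·8·36: 8·8 = 64 ≡ 8, then 8·36 = 288 ≡ 8. So 6^38 ≡ 8 (mod 56).
h(8): Repeated squaring mod 56: 8^1 ≡ 8, 8^2 ≡ 8² = 64 ≡ 8, 8^4 ≡ 8² = 64 ≡ 8, 8^8 ≡ 8² = 64 ≡ 8, 8^16 ≡ 8² = 64 ≡ 8, 8^32 ≡ 8² = 64 ≡ 8. Since 38 = 32 + 4 + 2, 8^38 ≡ 8·8·8: 8·8 = 64 ≡ 8, then 8·8 = 64 ≡ 8. So 8^38 ≡ 8 (mod 56).
So h(6) = h(8) = 8 while 6 ≠ 8, therefore h is not injective.
A non-injective map from the 56-element set ℤ/56ℤ to itself takes at most 55 distinct values, so it cannot be surjective. Thus h is not surjective.
Since h is not surjective, we determine |image(h)|. Computing x^38 mod 56 for each x (by repeated squaring, reducing mod 56 at every step), the values h(0), h(1), …, h(55) are: 0, 1, 32, 9, 16, 25, 8, 49, 8, 25, 16, 9, 32, 1, 0, 1, 32, 9, 16, 25, 8, 49, 8, 25, 16, 9, 32, 1, 0, 1, 32, 9, 16, 25, 8, 49, 8, 25, 16, 9, 32, 1, 0, 1, 32, 9, 16, 25, 8, 49, 8, 25, 16, 9, 32, 1.
The distinct values are {0, 1, 8, 9, 16, 25, 32, 49}; there are 8 of them.

8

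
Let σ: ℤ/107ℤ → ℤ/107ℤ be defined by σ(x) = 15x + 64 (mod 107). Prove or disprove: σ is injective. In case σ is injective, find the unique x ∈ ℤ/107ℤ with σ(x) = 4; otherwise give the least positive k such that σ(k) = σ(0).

By definition, σ is injective when σ(s) = σ(t) forces s = t.
Suppose σ(s) = σ(t) in ℤ/107ℤ. Then 15s + 64 ≡ 15t + 64 (mod 107), therefore 15(s − t) ≡ 0 (mod 107).
Since gcd(15, 107) = 1, 15 is invertible modulo 107, therefore s − t ≡ 0 (mod 107), i.e. s = t.
Hence σ is injective.
We now compute 15⁻¹ mod 107 explicitly. Euclid's algorithm: 107 = 7·15 + 2, 15 = 7·2 + 1; back-substituting gives 1 = 50·15 − 7·107, so 15⁻¹ ≡ 50 (mod 107).
Since σ is injective, we compute σ⁻¹(4): solve 15x + 64 ≡ 4 (mod 107), i.e. 15x ≡ 47 (mod 107).
Multiplying by 15⁻¹ = 50 gives x ≡ 50·47 = 2350 = 21·107 + 103 ≡ 103 (mod 107).
Check: σ(103) = 15·103 + 64 = 1609 = 15·107 + 4 ≡ 4 (mod 107).

103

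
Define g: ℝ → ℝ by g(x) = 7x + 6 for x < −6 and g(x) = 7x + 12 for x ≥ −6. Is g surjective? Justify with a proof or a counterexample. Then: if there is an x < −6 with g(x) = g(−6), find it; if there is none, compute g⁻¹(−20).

-32/7

Both pieces are strictly increasing (slopes 7 and 7), so each is injective on its own interval.
The left piece maps (−∞, −6) onto (−∞, −36); the right piece maps [−6, ∞) onto [−30, ∞).
The union (−∞, −36) ∪ [−30, ∞) omits the interval between −36 and −30; in particular −36 has no preimage. So g is not surjective.
Because the two images are disjoint, no x < −6 has g(x) = g(−6), so we compute g⁻¹(−20): −20 lies in [−30, ∞), so solve 7x + 12 = −20: x = (−20 − 12)/7 = −32/7.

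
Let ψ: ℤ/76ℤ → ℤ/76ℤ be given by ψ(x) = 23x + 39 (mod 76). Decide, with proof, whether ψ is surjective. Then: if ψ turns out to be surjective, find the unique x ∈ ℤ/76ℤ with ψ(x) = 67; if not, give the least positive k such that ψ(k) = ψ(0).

Since gcd(23, 76) = 1, 23 is invertible modulo 76. Euclid's algorithm: 76 = 3·23 + 7, 23 = 3·7 + 2, 7 = 3·2 + 1; back-substituting gives 1 = 43·23 − 13·76, so 23⁻¹ ≡ 43 (mod 76).
Then y ↦ 43(y − 39) is a two-sided inverse to ψ, so every y ∈ ℤ/76ℤ has a preimage.
Thus ψ is surjective.
Since ψ is surjective, we find ψ⁻¹(67): we need 23x ≡ 67 − 39 ≡ 28 (mod 76). Using 23⁻¹ = 43: x ≡ 43·28 = 1204 = 15·76 + 64, so x = 64.
Check: ψ(64) = 23·64 + 39 = 1511 = 19·76 + 67 ≡ 67 (mod 76).

64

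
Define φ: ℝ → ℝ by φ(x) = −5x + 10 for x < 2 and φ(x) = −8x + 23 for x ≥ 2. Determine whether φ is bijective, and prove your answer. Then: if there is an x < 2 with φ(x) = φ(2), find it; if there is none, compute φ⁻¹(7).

Both pieces are strictly decreasing (slopes −5 and −8), so each is injective on its own interval.
The left piece maps (−∞, 2) onto (0, ∞); the right piece maps [2, ∞) onto (−∞, 7].
These images overlap. In particular φ(2) = 7 (right piece), and solving −5x + 10 = 7 on the left piece gives x = 3/5 < 2.
So φ(3/5) = φ(2) with 3/5 ≠ 2, and φ is not injective, hence not bijective. This x = 3/5 is the requested value below 2.

3/5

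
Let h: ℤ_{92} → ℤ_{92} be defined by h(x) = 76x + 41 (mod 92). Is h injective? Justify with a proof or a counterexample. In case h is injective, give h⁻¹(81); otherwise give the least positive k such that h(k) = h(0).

We have gcd(76, 92) = 4 > 1. Taking s = 0 and t = 23: h(0) = 41 and h(23) = 76·23 + 41 = 1789 ≡ 41 (mod 92).
So h(0) = h(23) while 0 ≠ 23, therefore h is not injective.
Since h is not injective, we find the least positive k with h(k) = h(0): this means 76k ≡ 0 (mod 92), i.e. 92 ∣ 76k. Since gcd(76, 92) = 4, dividing through by 4 this holds exactly when 23 ∣ 19k, and as gcd(19, 23) = 1, exactly when 23 ∣ k.
The smallest positive such k is 23.

23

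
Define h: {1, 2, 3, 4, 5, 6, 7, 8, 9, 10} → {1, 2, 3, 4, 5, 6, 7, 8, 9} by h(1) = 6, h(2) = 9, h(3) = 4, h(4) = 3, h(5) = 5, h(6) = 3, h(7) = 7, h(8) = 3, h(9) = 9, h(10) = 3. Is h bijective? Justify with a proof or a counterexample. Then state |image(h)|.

h(4) = 3 = h(6) with 4 ≠ 6, so h is not injective, hence not bijective.
The image of h is {3, 4, 5, 6, 7, 9}, which has 6 elements.

6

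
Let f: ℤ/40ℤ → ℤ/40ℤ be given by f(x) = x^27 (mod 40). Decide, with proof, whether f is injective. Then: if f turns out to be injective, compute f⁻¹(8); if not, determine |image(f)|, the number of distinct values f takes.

25

f(0) = 0^27 = 0.
f(10): Repeated squaring mod 40: 10^1 ≡ 10, 10^2 ≡ 10² = 100 ≡ 20, 10^4 ≡ 20² = 400 ≡ 0, 10^8 ≡ 0² = 0, 10^16 ≡ 0² = 0. Since 27 = 16 + 8 + 2 + 1, 10^27 ≡ 0·0·20·10: 0·0 = 0, then 0·20 = 0, then 0·10 = 0. So 10^27 ≡ 0 (mod 40).
So f(0) = f(10) = 0 while 0 ≠ 10, so f is not injective.
Since f is not injective, we determine |image(f)|. Computing x^27 mod 40 for each x (by repeated squaring, reducing mod 40 at every step), the values f(0), f(1), …, f(39) are: 0, 1, 8, 27, 24, 5, 16, 23, 32, 9, 0, 11, 8, 37, 24, 15, 16, 33, 32, 19, 0, 21, 8, 7, 24, 25, 16, 3, 32, 29, 0, 31, 8, 17, 24, 35, 16, 13, 32, 39.
The distinct values are {0, 1, 3, 5, 7, 8, 9, 11, 13, 15, 16, 17, 19, 21, 23, 24, 25, 27, 29, 31, 32, 33, 35, 37, 39}; there are 25 of them.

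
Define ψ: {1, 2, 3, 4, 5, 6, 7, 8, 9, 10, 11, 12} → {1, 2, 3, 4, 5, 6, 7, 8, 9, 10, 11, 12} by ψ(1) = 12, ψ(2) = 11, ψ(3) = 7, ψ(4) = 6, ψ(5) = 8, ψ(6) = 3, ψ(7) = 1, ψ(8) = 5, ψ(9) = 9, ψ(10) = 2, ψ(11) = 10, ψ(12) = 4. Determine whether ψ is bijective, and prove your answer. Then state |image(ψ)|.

12

The values 12, 11, 7, 6, 8, 3, 1, 5, 9, 2, 10, 4 are a permutation of {1, 2, 3, 4, 5, 6, 7, 8, 9, 10, 11, 12}: each element appears exactly once.
So ψ is injective and surjective, hence bijective.
The image of ψ is {1, 2, 3, 4, 5, 6, 7, 8, 9, 10, 11, 12}, which has 12 elements.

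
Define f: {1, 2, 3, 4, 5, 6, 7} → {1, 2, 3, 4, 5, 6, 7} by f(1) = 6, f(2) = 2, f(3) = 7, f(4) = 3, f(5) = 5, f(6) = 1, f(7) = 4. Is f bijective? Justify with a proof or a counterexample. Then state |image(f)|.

The values 6, 2, 7, 3, 5, 1, 4 are a permutation of {1, 2, 3, 4, 5, 6, 7}: each element appears exactly once.
So f is injective and surjective, hence bijective.
The image of f is {1, 2, 3, 4, 5, 6, 7}, which has 7 elements.

7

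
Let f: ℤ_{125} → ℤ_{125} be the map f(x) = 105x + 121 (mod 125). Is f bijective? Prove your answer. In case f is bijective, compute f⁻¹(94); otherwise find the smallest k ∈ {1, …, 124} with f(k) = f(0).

25

We have gcd(105, 125) = 5 > 1. Taking u = 0 and v = 25: f(0) = 121 and f(25) = 105·25 + 121 = 2746 ≡ 121 (mod 125).
So f(0) = f(25) while 0 ≠ 25, thus f is not injective, hence not bijective.
Since f is not bijective, we find the least positive k with f(k) = f(0): this means 105k ≡ 0 (mod 125), i.e. 125 ∣ 105k. Since gcd(105, 125) = 5, dividing through by 5 this holds exactly when 25 ∣ 21k, and as gcd(21, 25) = 1, exactly when 25 ∣ k.
The smallest positive such k is 25.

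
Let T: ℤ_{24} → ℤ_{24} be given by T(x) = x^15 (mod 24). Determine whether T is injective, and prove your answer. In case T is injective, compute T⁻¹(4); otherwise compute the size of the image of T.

15

T(0) = 0^15 = 0.
T(6): Repeated squaring mod 24: 6^1 ≡ 6, 6^2 ≡ 6² = 36 ≡ 12, 6^4 ≡ 12² = 144 ≡ 0, 6^8 ≡ 0² = 0. Since 15 = 8 + 4 + 2 + 1, 6^15 ≡ 0·0·12·6: 0·0 = 0, then 0·12 = 0, then 0·6 = 0. So 6^15 ≡ 0 (mod 24).
So T(0) = T(6) = 0 while 0 ≠ 6, hence T is not injective.
Since T is not injective, we determine |image(T)|. Computing x^15 mod 24 for each x (by repeated squaring, reducing mod 24 at every step), the values T(0), T(1), …, T(23) are: 0, 1, 8, 3, 16, 5, 0, 7, 8, 9, 16, 11, 0, 13, 8, 15, 16, 17, 0, 19, 8, 21, 16, 23.
The distinct values are {0, 1, 3, 5, 7, 8, 9, 11, 13, 15, 16, 17, 19, 21, 23}; there are 15 of them.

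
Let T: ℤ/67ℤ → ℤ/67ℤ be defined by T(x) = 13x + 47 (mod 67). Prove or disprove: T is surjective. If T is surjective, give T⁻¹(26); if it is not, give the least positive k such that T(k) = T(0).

19

Since gcd(13, 67) = 1, 13 is invertible modulo 67. Euclid's algorithm: 67 = 5·13 + 2, 13 = 6·2 + 1; back-substituting gives 1 = 31·13 − 6·67, so 13⁻¹ ≡ 31 (mod 67).
For any y ∈ ℤ/67ℤ, x = 31(y − 47) mod 67 satisfies T(x) = 13·31(y − 47) + 47 ≡ y (since 13·31 ≡ 1 mod 67). So every y has a preimage.
Hence T is surjective.
Since T is surjective, we compute T⁻¹(26): solve 13x + 47 ≡ 26 (mod 67), i.e. 13x ≡ 46 (mod 67).
Multiplying by 13⁻¹ = 31 gives x ≡ 31·46 = 1426 = 21·67 + 19 ≡ 19 (mod 67).
Check: T(19) = 13·19 + 47 = 294 = 4·67 + 26 ≡ 26 (mod 67).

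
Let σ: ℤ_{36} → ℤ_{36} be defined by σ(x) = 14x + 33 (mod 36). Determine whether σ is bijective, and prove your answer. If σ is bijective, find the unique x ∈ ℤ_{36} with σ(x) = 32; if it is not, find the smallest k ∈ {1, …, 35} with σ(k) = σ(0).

18

We have gcd(14, 36) = 2 > 1. Taking a = 0 and b = 18: σ(0) = 33 and σ(18) = 14·18 + 33 = 285 ≡ 33 (mod 36).
So σ(0) = σ(18) while 0 ≠ 18, therefore σ is not injective, hence not bijective.
Since σ is not bijective, we find the least positive k with σ(k) = σ(0): this means 14k ≡ 0 (mod 36), i.e. 36 ∣ 14k. Since gcd(14, 36) = 2, dividing through by 2 this holds exactly when 18 ∣ 7k, and as gcd(7, 18) = 1, exactly when 18 ∣ k.
The smallest positive such k is 18.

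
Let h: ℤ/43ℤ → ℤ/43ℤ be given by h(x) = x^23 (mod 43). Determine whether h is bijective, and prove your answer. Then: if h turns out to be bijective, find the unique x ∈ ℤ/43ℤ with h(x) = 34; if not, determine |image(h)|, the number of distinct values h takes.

3

Since 43 is prime, the nonzero elements of ℤ/43ℤ form a cyclic group of order 42.
As gcd(23, 42) = 1, raising to the 23rd power is a bijection on this group: if a^23 ≡ b^23 then (ab^{−1})^23 = 1, and the only element of order dividing gcd(23, 42) = 1 is 1, so a = b.
With h(0) = 0 this makes h injective on all of ℤ/43ℤ, hence bijective (finite equal-size domain and codomain). In particular h is bijective.
Since h is bijective, we find the preimage of 34. The inverse of x ↦ x^23 on (ℤ/43ℤ)^× is x ↦ x^11, because 23·11 = 253 = 6·42 + 1 ≡ 1 (mod 42) and x^{42} = 1 for x ≠ 0 (Fermat). So h⁻¹(34) = 34^11 mod 43.
Repeated squaring mod 43: 34^1 ≡ 34, 34^2 ≡ 34² = 1156 ≡ 38, 34^4 ≡ 38² = 1444 ≡ 25, 34^8 ≡ 25² = 625 ≡ 23. Since 11 = 8 + 2 + 1, 34^11 ≡ 23·38·34: 23·38 = 874 ≡ 14, then 14·34 = 476 ≡ 3. So 34^11 ≡ 3 (mod 43).
Hence h⁻¹(34) = 3.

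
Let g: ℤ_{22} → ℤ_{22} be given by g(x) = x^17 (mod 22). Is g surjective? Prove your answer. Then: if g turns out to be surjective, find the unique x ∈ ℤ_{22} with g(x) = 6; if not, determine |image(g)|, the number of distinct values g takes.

Computing x^17 mod 22 for each x (by repeated squaring, reducing mod 22 at every step), the values g(0), g(1), …, g(21) are: 0, 1, 18, 9, 16, 3, 8, 17, 2, 15, 10, 11, 12, 7, 20, 5, 14, 19, 6, 13, 4, 21.
Every element of ℤ_{22} appears exactly once in this list, so g is a bijection, and in particular surjective.
Since g is surjective, we read off the preimage of 6 from the same table: g(18) = 6, so g⁻¹(6) = 18.

18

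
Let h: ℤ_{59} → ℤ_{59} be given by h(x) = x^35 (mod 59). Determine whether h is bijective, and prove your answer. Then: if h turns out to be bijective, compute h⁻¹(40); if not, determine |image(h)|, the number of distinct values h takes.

Since 59 is prime, the nonzero elements of ℤ_{59} form a cyclic group of order 58.
As gcd(35, 58) = 1, raising to the 35th power is a bijection on this group: if s^35 ≡ t^35 then (st^{−1})^35 = 1, and the only element of order dividing gcd(35, 58) = 1 is 1, so s = t.
With h(0) = 0 this makes h injective on all of ℤ_{59}, hence bijective (finite equal-size domain and codomain). In particular h is bijective.
Since h is bijective, we find the preimage of 40. The inverse of x ↦ x^35 on (ℤ_{59})^× is x ↦ x^5, because 35·5 = 175 = 3·58 + 1 ≡ 1 (mod 58) and x^{58} = 1 for x ≠ 0 (Fermat). So h⁻¹(40) = 40^5 mod 59.
Repeated squaring mod 59: 40^1 ≡ 40, 40^2 ≡ 40² = 1600 ≡ 7, 40^4 ≡ 7² = 49. Since 5 = 4 + 1, 40^5 ≡ 49·40: 49·40 = 1960 ≡ 13. So 40^5 ≡ 13 (mod 59).
Hence h⁻¹(40) = 13.

13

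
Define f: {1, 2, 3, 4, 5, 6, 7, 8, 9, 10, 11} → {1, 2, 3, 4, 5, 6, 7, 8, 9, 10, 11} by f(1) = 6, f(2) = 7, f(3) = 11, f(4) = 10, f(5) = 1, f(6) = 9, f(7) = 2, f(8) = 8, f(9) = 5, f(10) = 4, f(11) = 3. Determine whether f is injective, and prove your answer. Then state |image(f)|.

11

The values f(1), …, f(11) are 6, 7, 11, 10, 1, 9, 2, 8, 5, 4, 3 — all distinct.
So f(u) = f(v) only when u = v, and f is injective.
The image of f is {1, 2, 3, 4, 5, 6, 7, 8, 9, 10, 11}, which has 11 elements.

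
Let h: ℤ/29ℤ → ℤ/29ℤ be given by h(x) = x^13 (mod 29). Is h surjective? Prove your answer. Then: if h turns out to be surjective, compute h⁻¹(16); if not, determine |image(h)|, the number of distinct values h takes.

Since 29 is prime, the nonzero elements of ℤ/29ℤ form a cyclic group of order 28.
As gcd(13, 28) = 1, raising to the 13th power is a bijection on this group: if s^13 ≡ t^13 then (st^{−1})^13 = 1, and the only element of order dividing gcd(13, 28) = 1 is 1, so s = t.
With h(0) = 0 this makes h injective on all of ℤ/29ℤ, hence bijective (finite equal-size domain and codomain). In particular h is surjective.
Since h is surjective, we find the preimage of 16. The inverse of x ↦ x^13 on (ℤ/29ℤ)^× is x ↦ x^13, because 13·13 = 169 = 6·28 + 1 ≡ 1 (mod 28) and x^{28} = 1 for x ≠ 0 (Fermat). So h⁻¹(16) = 16^13 mod 29.
Repeated squaring mod 29: 16^1 ≡ 16, 16^2 ≡ 16² = 256 ≡ 24, 16^4 ≡ 24² = 576 ≡ 25, 16^8 ≡ 25² = 625 ≡ 16. Since 13 = 8 + 4 + 1, 16^13 ≡ 16·25·16: 16·25 = 400 ≡ 23, then 23·16 = 368 ≡ 20. So 16^13 ≡ 20 (mod 29).
Hence h⁻¹(16) = 20.

20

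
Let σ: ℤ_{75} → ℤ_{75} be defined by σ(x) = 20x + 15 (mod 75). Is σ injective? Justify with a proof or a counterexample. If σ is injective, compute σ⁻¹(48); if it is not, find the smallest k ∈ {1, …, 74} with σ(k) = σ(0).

We have gcd(20, 75) = 5 > 1. Taking s = 0 and t = 15: σ(0) = 15 and σ(15) = 20·15 + 15 = 315 ≡ 15 (mod 75).
So σ(0) = σ(15) while 0 ≠ 15, therefore σ is not injective.
Since σ is not injective, we find the least positive k with σ(k) = σ(0): this means 20k ≡ 0 (mod 75), i.e. 75 ∣ 20k. Since gcd(20, 75) = 5, dividing through by 5 this holds exactly when 15 ∣ 4k, and as gcd(4, 15) = 1, exactly when 15 ∣ k.
The smallest positive such k is 15.

15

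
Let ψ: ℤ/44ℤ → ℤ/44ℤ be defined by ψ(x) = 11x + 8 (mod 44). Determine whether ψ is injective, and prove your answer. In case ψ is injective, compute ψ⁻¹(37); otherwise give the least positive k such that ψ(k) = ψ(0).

4

We have gcd(11, 44) = 11 > 1. Taking a = 0 and b = 4: ψ(0) = 8 and ψ(4) = 11·4 + 8 = 52 ≡ 8 (mod 44).
So ψ(0) = ψ(4) while 0 ≠ 4, so ψ is not injective.
Since ψ is not injective, we find the least positive k with ψ(k) = ψ(0): this means 11k ≡ 0 (mod 44), i.e. 44 ∣ 11k. Since gcd(11, 44) = 11, dividing through by 11 this holds exactly when 4 ∣ k.
The smallest positive such k is 4.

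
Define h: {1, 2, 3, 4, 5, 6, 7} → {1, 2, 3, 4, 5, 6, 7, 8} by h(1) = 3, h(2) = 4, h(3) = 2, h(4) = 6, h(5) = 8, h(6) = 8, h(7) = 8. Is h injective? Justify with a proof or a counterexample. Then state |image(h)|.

h(5) = 8 = h(6) with 5 ≠ 6, so h is not injective.
The image of h is {2, 3, 4, 6, 8}, which has 5 elements.

5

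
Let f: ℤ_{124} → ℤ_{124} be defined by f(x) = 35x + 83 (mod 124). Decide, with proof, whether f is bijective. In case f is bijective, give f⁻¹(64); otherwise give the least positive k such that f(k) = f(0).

3

If f(a) = f(b), then 35a ≡ 35b (mod 124). Because gcd(35, 124) = 1, we may cancel 35 to get a ≡ b (mod 124).
We now compute 35⁻¹ mod 124 explicitly. Euclid's algorithm: 124 = 3·35 + 19, 35 = 1·19 + 16, 19 = 1·16 + 3, 16 = 5·3 + 1; back-substituting gives 1 = 39·35 − 11·124, so 35⁻¹ ≡ 39 (mod 124).
For any y ∈ ℤ_{124}, x = 39(y − 83) mod 124 satisfies f(x) = 35·39(y − 83) + 83 ≡ y (since 35·39 ≡ 1 mod 124). So every y has a preimage.
Therefore f is bijective.
Since f is bijective, we compute f⁻¹(64): solve 35x + 83 ≡ 64 (mod 124), i.e. 35x ≡ 105 (mod 124).
Multiplying by 35⁻¹ = 39 gives x ≡ 39·105 = 4095 = 33·124 + 3 ≡ 3 (mod 124).
Check: f(3) = 35·3 + 83 = 188 = 1·124 + 64 ≡ 64 (mod 124).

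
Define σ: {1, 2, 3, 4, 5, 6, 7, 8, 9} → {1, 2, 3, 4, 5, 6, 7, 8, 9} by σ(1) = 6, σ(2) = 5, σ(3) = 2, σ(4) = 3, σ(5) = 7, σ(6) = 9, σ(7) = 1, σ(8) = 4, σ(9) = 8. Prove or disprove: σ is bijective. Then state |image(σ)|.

9

The values 6, 5, 2, 3, 7, 9, 1, 4, 8 are a permutation of {1, 2, 3, 4, 5, 6, 7, 8, 9}: each element appears exactly once.
So σ is injective and surjective, hence bijective.
The image of σ is {1, 2, 3, 4, 5, 6, 7, 8, 9}, which has 9 elements.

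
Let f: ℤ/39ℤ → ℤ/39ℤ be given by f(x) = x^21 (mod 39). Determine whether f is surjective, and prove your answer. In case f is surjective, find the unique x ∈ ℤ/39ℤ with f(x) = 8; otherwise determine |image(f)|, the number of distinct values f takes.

f(2): Repeated squaring mod 39: 2^1 ≡ 2, 2^2 ≡ 2² = 4, 2^4 ≡ 4² = 16, 2^8 ≡ 16² = 256 ≡ 22, 2^16 ≡ 22² = 484 ≡ 16. Since 21 = 16 + 4 + 1, 2^21 ≡ 16·16·2: 16·16 = 256 ≡ 22, then 22·2 = 44 ≡ 5. So 2^21 ≡ 5 (mod 39).
f(5): Repeated squaring mod 39: 5^1 ≡ 5, 5^2 ≡ 5² = 25, 5^4 ≡ 25² = 625 ≡ 1, 5^8 ≡ 1² = 1, 5^16 ≡ 1² = 1. Since 21 = 16 + 4 + 1, 5^21 ≡ 1·1·5: 1·1 = 1, then 1·5 = 5. So 5^21 ≡ 5 (mod 39).
So f(2) = f(5) = 5 while 2 ≠ 5, therefore f is not injective.
A non-injective map from the 39-element set ℤ/39ℤ to itself takes at most 38 distinct values, so it cannot be surjective. Therefore f is not surjective.
Since f is not surjective, we determine |image(f)|. Computing x^21 mod 39 for each x (by repeated squaring, reducing mod 39 at every step), the values f(0), f(1), …, f(38) are: 0, 1, 5, 27, 25, 5, 18, 34, 8, 27, 25, 8, 12, 13, 14, 18, 1, 38, 18, 31, 8, 21, 1, 38, 21, 25, 26, 27, 31, 14, 12, 31, 5, 21, 34, 14, 12, 34, 38.
The distinct values are {0, 1, 5, 8, 12, 13, 14, 18, 21, 25, 26, 27, 31, 34, 38}; there are 15 of them.

15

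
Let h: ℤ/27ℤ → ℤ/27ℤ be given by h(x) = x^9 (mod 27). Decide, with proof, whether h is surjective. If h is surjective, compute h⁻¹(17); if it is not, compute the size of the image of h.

h(0) = 0^9 = 0.
h(3): Repeated squaring mod 27: 3^1 ≡ 3, 3^2 ≡ 3² = 9, 3^4 ≡ 9² = 81 ≡ 0, 3^8 ≡ 0² = 0. Since 9 = 8 + 1, 3^9 ≡ 0·3: 0·3 = 0. So 3^9 ≡ 0 (mod 27).
So h(0) = h(3) = 0 while 0 ≠ 3, therefore h is not injective.
A non-injective map from the 27-element set ℤ/27ℤ to itself takes at most 26 distinct values, so it cannot be surjective. Thus h is not surjective.
Since h is not surjective, we determine |image(h)|. Computing x^9 mod 27 for each x (by repeated squaring, reducing mod 27 at every step), the values h(0), h(1), …, h(26) are: 0, 1, 26, 0, 1, 26, 0, 1, 26, 0, 1, 26, 0, 1, 26, 0, 1, 26, 0, 1, 26, 0, 1, 26, 0, 1, 26.
The distinct values are {0, 1, 26}; there are 3 of them.

3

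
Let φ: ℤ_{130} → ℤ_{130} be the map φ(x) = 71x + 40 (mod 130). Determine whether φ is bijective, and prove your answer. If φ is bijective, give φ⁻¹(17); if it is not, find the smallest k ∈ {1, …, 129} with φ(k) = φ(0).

Recall that φ is injective if φ(a) = φ(b) implies a = b.
Suppose φ(a) = φ(b) in ℤ_{130}. Then 71a + 40 ≡ 71b + 40 (mod 130), hence 71(a − b) ≡ 0 (mod 130).
Since gcd(71, 130) = 1, 71 is invertible modulo 130, therefore a − b ≡ 0 (mod 130), i.e. a = b.
We now compute 71⁻¹ mod 130 explicitly. Euclid's algorithm: 130 = 1·71 + 59, 71 = 1·59 + 12, 59 = 4·12 + 11, 12 = 1·11 + 1; back-substituting gives 1 = 11·71 − 6·130, so 71⁻¹ ≡ 11 (mod 130).
Then y ↦ 11(y − 40) is a two-sided inverse to φ, so every y ∈ ℤ_{130} has a preimage.
Therefore φ is bijective.
Since φ is bijective, we find φ⁻¹(17): we need 71x ≡ 17 − 40 ≡ 107 (mod 130). Using 71⁻¹ = 11: x ≡ 11·107 = 1177 = 9·130 + 7, so x = 7.
Check: φ(7) = 71·7 + 40 = 537 = 4·130 + 17 ≡ 17 (mod 130).

7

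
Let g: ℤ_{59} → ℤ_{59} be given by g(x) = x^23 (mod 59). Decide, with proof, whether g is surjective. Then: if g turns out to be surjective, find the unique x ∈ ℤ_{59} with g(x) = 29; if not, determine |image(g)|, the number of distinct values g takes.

27

Since 59 is prime, the nonzero elements of ℤ_{59} form a cyclic group of order 58.
As gcd(23, 58) = 1, raising to the 23rd power is a bijection on this group: if u^23 ≡ v^23 then (uv^{−1})^23 = 1, and the only element of order dividing gcd(23, 58) = 1 is 1, so u = v.
With g(0) = 0 this makes g injective on all of ℤ_{59}, hence bijective (finite equal-size domain and codomain). In particular g is surjective.
Since g is surjective, we find the preimage of 29. The inverse of x ↦ x^23 on (ℤ_{59})^× is x ↦ x^53, because 23·53 = 1219 = 21·58 + 1 ≡ 1 (mod 58) and x^{58} = 1 for x ≠ 0 (Fermat). So g⁻¹(29) = 29^53 mod 59.
Repeated squaring mod 59: 29^1 ≡ 29, 29^2 ≡ 29² = 841 ≡ 15, 29^4 ≡ 15² = 225 ≡ 48, 29^8 ≡ 48² = 2304 ≡ 3, 29^16 ≡ 3² = 9, 29^32 ≡ 9² = 81 ≡ 22. Since 53 = 32 + 16 + 4 + 1, 29^53 ≡ 22·9·48·29: 22·9 = 198 ≡ 21, then 21·48 = 1008 ≡ 5, then 5·29 = 145 ≡ 27. So 29^53 ≡ 27 (mod 59).
Hence g⁻¹(29) = 27.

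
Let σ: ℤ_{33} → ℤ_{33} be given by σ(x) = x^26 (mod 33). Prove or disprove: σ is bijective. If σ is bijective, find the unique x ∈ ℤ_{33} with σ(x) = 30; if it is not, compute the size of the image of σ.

σ(4): Repeated squaring mod 33: 4^1 ≡ 4, 4^2 ≡ 4² = 16, 4^4 ≡ 16² = 256 ≡ 25, 4^8 ≡ 25² = 625 ≡ 31, 4^16 ≡ 31² = 961 ≡ 4. Since 26 = 16 + 8 + 2, 4^26 ≡ 4·31·16: 4·31 = 124 ≡ 25, then 25·16 = 400 ≡ 4. So 4^26 ≡ 4 (mod 33).
σ(7): Repeated squaring mod 33: 7^1 ≡ 7, 7^2 ≡ 7² = 49 ≡ 16, 7^4 ≡ 16² = 256 ≡ 25, 7^8 ≡ 25² = 625 ≡ 31, 7^16 ≡ 31² = 961 ≡ 4. Since 26 = 16 + 8 + 2, 7^26 ≡ 4·31·16: 4·31 = 124 ≡ 25, then 25·16 = 400 ≡ 4. So 7^26 ≡ 4 (mod 33).
So σ(4) = σ(7) = 4 while 4 ≠ 7, thus σ is not injective, hence not bijective.
Since σ is not bijective, we determine |image(σ)|. Computing x^26 mod 33 for each x (by repeated squaring, reducing mod 33 at every step), the values σ(0), σ(1), …, σ(32) are: 0, 1, 31, 3, 4, 16, 27, 4, 25, 9, 1, 22, 12, 31, 25, 15, 16, 16, 15, 25, 31, 12, 22, 1, 9, 25, 4, 27, 16, 4, 3, 31, 1.
The distinct values are {0, 1, 3, 4, 9, 12, 15, 16, 22, 25, 27, 31}; there are 12 of them.

12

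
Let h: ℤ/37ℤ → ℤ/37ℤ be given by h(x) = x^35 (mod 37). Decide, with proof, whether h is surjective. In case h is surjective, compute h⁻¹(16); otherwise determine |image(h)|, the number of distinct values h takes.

7

Since 37 is prime, the nonzero elements of ℤ/37ℤ form a cyclic group of order 36.
As gcd(35, 36) = 1, raising to the 35th power is a bijection on this group: if a^35 ≡ b^35 then (ab^{−1})^35 = 1, and the only element of order dividing gcd(35, 36) = 1 is 1, so a = b.
With h(0) = 0 this makes h injective on all of ℤ/37ℤ, hence bijective (finite equal-size domain and codomain). In particular h is surjective.
Since h is surjective, we find the preimage of 16. The inverse of x ↦ x^35 on (ℤ/37ℤ)^× is x ↦ x^35, because 35·35 = 1225 = 34·36 + 1 ≡ 1 (mod 36) and x^{36} = 1 for x ≠ 0 (Fermat). So h⁻¹(16) = 16^35 mod 37.
Repeated squaring mod 37: 16^1 ≡ 16, 16^2 ≡ 16² = 256 ≡ 34, 16^4 ≡ 34² = 1156 ≡ 9, 16^8 ≡ 9² = 81 ≡ 7, 16^16 ≡ 7² = 49 ≡ 12, 16^32 ≡ 12² = 144 ≡ 33. Since 35 = 32 + 2 + 1, 16^35 ≡ 33·34·16: 33·34 = 1122 ≡ 12, then 12·16 = 192 ≡ 7. So 16^35 ≡ 7 (mod 37).
Hence h⁻¹(16) = 7.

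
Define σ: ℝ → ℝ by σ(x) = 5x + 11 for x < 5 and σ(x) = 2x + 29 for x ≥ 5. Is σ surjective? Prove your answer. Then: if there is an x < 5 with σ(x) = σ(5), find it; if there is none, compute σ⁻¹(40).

Both pieces are strictly increasing (slopes 5 and 2), so each is injective on its own interval.
The left piece maps (−∞, 5) onto (−∞, 36); the right piece maps [5, ∞) onto [39, ∞).
The union (−∞, 36) ∪ [39, ∞) omits the interval between 36 and 39; in particular 36 has no preimage. So σ is not surjective.
Because the two images are disjoint, no x < 5 has σ(x) = σ(5), so we compute σ⁻¹(40): 40 lies in [39, ∞), so solve 2x + 29 = 40: x = (40 − 29)/2 = 11/2.

11/2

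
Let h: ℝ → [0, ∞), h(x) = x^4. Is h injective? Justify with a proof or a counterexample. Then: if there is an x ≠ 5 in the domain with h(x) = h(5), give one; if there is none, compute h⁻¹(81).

h(5) = 625 = (−5)^4 = h(−5) (since 4 is even), with 5 ≠ −5. So h is not injective.
For the follow-up, such an x exists: taking x = −5 ∈ ℝ gives h(−5) = 625 = h(5) with −5 ≠ 5.

-5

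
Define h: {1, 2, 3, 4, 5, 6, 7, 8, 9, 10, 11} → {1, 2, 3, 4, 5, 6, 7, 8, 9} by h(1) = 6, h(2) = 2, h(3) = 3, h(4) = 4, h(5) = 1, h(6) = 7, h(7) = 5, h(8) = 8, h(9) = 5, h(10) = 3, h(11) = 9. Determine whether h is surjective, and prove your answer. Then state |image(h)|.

Every element of the codomain has a preimage: 1 = h(5), 2 = h(2), 3 = h(3), 4 = h(4), 5 = h(7), 6 = h(1), 7 = h(6), 8 = h(8), 9 = h(11).
So h is surjective.
The image of h is {1, 2, 3, 4, 5, 6, 7, 8, 9}, which has 9 elements.

9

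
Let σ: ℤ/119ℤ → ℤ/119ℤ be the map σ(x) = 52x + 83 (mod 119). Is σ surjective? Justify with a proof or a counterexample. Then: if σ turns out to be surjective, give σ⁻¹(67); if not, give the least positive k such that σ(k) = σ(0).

Since gcd(52, 119) = 1, 52 is invertible modulo 119. Euclid's algorithm: 119 = 2·52 + 15, 52 = 3·15 + 7, 15 = 2·7 + 1; back-substituting gives 1 = 103·52 − 45·119, so 52⁻¹ ≡ 103 (mod 119).
For any y ∈ ℤ/119ℤ, x = 103(y − 83) mod 119 satisfies σ(x) = 52·103(y − 83) + 83 ≡ y (since 52·103 ≡ 1 mod 119). So every y has a preimage.
Hence σ is surjective.
Since σ is surjective, we compute σ⁻¹(67): solve 52x + 83 ≡ 67 (mod 119), i.e. 52x ≡ 103 (mod 119).
Multiplying by 52⁻¹ = 103 gives x ≡ 103·103 = 10609 = 89·119 + 18 ≡ 18 (mod 119).
Check: σ(18) = 52·18 + 83 = 1019 = 8·119 + 67 ≡ 67 (mod 119).

18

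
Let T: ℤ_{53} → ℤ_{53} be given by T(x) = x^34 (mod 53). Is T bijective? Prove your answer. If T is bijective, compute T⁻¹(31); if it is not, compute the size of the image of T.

T(26): Repeated squaring mod 53: 26^1 ≡ 26, 26^2 ≡ 26² = 676 ≡ 40, 26^4 ≡ 40² = 1600 ≡ 10, 26^8 ≡ 10² = 100 ≡ 47, 26^16 ≡ 47² = 2209 ≡ 36, 26^32 ≡ 36² = 1296 ≡ 24. Since 34 = 32 + 2, 26^34 ≡ 24·40: 24·40 = 960 ≡ 6. So 26^34 ≡ 6 (mod 53).
T(27): Repeated squaring mod 53: 27^1 ≡ 27, 27^2 ≡ 27² = 729 ≡ 40, 27^4 ≡ 40² = 1600 ≡ 10, 27^8 ≡ 10² = 100 ≡ 47, 27^16 ≡ 47² = 2209 ≡ 36, 27^32 ≡ 36² = 1296 ≡ 24. Since 34 = 32 + 2, 27^34 ≡ 24·40: 24·40 = 960 ≡ 6. So 27^34 ≡ 6 (mod 53).
So T(26) = T(27) = 6 while 26 ≠ 27, so T is not injective, hence not bijective.
Since T is not bijective, we determine |image(T)|. Computing x^34 mod 53 for each x (by repeated squaring, reducing mod 53 at every step), the values T(0), T(1), …, T(52) are: 0, 1, 9, 11, 28, 38, 46, 44, 40, 15, 24, 10, 43, 36, 25, 47, 42, 49, 29, 17, 4, 7, 37, 52, 16, 13, 6, 6, 13, 16, 52, 37, 7, 4, 17, 29, 49, 42, 47, 25, 36, 43, 10, 24, 15, 40, 44, 46, 38, 28, 11, 9, 1.
The distinct values are {0, 1, 4, 6, 7, 9, 10, 11, 13, 15, 16, 17, 24, 25, 28, 29, 36, 37, 38, 40, 42, 43, 44, 46, 47, 49, 52}; there are 27 of them.

27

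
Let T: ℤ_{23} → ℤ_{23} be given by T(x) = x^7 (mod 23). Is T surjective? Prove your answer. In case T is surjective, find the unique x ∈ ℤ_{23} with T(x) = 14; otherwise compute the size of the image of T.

10

Since 23 is prime, the nonzero elements of ℤ_{23} form a cyclic group of order 22.
As gcd(7, 22) = 1, raising to the 7th power is a bijection on this group: if u^7 ≡ v^7 then (uv^{−1})^7 = 1, and the only element of order dividing gcd(7, 22) = 1 is 1, so u = v.
With T(0) = 0 this makes T injective on all of ℤ_{23}, hence bijective (finite equal-size domain and codomain). In particular T is surjective.
Since T is surjective, we find the preimage of 14. The inverse of x ↦ x^7 on (ℤ_{23})^× is x ↦ x^19, because 7·19 = 133 = 6·22 + 1 ≡ 1 (mod 22) and x^{22} = 1 for x ≠ 0 (Fermat). So T⁻¹(14) = 14^19 mod 23.
Repeated squaring mod 23: 14^1 ≡ 14, 14^2 ≡ 14² = 196 ≡ 12, 14^4 ≡ 12² = 144 ≡ 6, 14^8 ≡ 6² = 36 ≡ 13, 14^16 ≡ 13² = 169 ≡ 8. Since 19 = 16 + 2 + 1, 14^19 ≡ 8·12·14: 8·12 = 96 ≡ 4, then 4·14 = 56 ≡ 10. So 14^19 ≡ 10 (mod 23).
Hence T⁻¹(14) = 10.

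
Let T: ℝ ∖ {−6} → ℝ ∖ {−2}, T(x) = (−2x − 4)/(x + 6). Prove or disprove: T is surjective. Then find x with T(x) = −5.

-26/3

For any y ≠ −2, solving y(x + 6) = −2x − 4 for x gives a well-defined x ≠ −6. So T is surjective.
Solving T(x) = −5: cross-multiplying gives −2x − 4 = −5(x + 6), which rearranges to 3x = −26, so x = −26/3.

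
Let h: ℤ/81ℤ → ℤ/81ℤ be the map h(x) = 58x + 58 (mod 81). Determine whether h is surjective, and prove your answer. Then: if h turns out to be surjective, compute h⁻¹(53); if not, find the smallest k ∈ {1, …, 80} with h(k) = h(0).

Recall that h is surjective if every y in the codomain equals h(x) for some x in the domain.
Since gcd(58, 81) = 1, 58 is invertible modulo 81. Euclid's algorithm: 81 = 1·58 + 23, 58 = 2·23 + 12, 23 = 1·12 + 11, 12 = 1·11 + 1; back-substituting gives 1 = 7·58 − 5·81, so 58⁻¹ ≡ 7 (mod 81).
For any y ∈ ℤ/81ℤ, x = 7(y − 58) mod 81 satisfies h(x) = 58·7(y − 58) + 58 ≡ y (since 58·7 ≡ 1 mod 81). So every y has a preimage.
Thus h is surjective.
Since h is surjective, we compute h⁻¹(53): solve 58x + 58 ≡ 53 (mod 81), i.e. 58x ≡ 76 (mod 81).
Multiplying by 58⁻¹ = 7 gives x ≡ 7·76 = 532 = 6·81 + 46 ≡ 46 (mod 81).
Check: h(46) = 58·46 + 58 = 2726 = 33·81 + 53 ≡ 53 (mod 81).

46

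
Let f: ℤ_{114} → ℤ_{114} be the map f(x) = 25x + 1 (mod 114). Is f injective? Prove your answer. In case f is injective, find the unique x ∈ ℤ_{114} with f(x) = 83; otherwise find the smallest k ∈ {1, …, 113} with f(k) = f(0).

58

Recall: injectivity means: for all x_1, x_2 in the domain, f(x_1) = f(x_2) implies x_1 = x_2.
If f(x_1) = f(x_2), then 25x_1 ≡ 25x_2 (mod 114). Because gcd(25, 114) = 1, we may cancel 25 to get x_1 ≡ x_2 (mod 114).
Therefore f is injective.
We now compute 25⁻¹ mod 114 explicitly. Euclid's algorithm: 114 = 4·25 + 14, 25 = 1·14 + 11, 14 = 1·11 + 3, 11 = 3·3 + 2, 3 = 1·2 + 1; back-substituting gives 1 = 73·25 − 16·114, so 25⁻¹ ≡ 73 (mod 114).
Since f is injective, we find f⁻¹(83): we need 25x ≡ 83 − 1 ≡ 82 (mod 114). Using 25⁻¹ = 73: x ≡ 73·82 = 5986 = 52·114 + 58, so x = 58.
Check: f(58) = 25·58 + 1 = 1451 = 12·114 + 83 ≡ 83 (mod 114).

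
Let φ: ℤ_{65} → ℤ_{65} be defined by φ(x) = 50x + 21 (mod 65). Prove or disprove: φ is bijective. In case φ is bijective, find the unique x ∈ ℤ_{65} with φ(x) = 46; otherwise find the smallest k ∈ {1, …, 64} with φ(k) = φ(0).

13

We have gcd(50, 65) = 5 > 1. Taking s = 0 and t = 13: φ(0) = 21 and φ(13) = 50·13 + 21 = 671 ≡ 21 (mod 65).
So φ(0) = φ(13) while 0 ≠ 13, thus φ is not injective, hence not bijective.
Since φ is not bijective, we find the least positive k with φ(k) = φ(0): this means 50k ≡ 0 (mod 65), i.e. 65 ∣ 50k. Since gcd(50, 65) = 5, dividing through by 5 this holds exactly when 13 ∣ 10k, and as gcd(10, 13) = 1, exactly when 13 ∣ k.
The smallest positive such k is 13.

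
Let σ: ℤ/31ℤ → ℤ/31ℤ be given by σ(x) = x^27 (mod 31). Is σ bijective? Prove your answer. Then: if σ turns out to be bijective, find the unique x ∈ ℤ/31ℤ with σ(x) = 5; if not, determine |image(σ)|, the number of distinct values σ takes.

σ(1) = 1^27 = 1.
σ(5): Repeated squaring mod 31: 5^1 ≡ 5, 5^2 ≡ 5² = 25, 5^4 ≡ 25² = 625 ≡ 5, 5^8 ≡ 5² = 25, 5^16 ≡ 25² = 625 ≡ 5. Since 27 = 16 + 8 + 2 + 1, 5^27 ≡ 5·25·25·5: 5·25 = 125 ≡ 1, then 1·25 = 25, then 25·5 = 125 ≡ 1. So 5^27 ≡ 1 (mod 31).
So σ(1) = σ(5) = 1 while 1 ≠ 5, so σ is not injective, hence not bijective.
Since σ is not bijective, we determine |image(σ)|. Computing x^27 mod 31 for each x (by repeated squaring, reducing mod 31 at every step), the values σ(0), σ(1), …, σ(30) are: 0, 1, 4, 23, 16, 1, 30, 16, 2, 2, 4, 15, 27, 23, 2, 23, 8, 29, 8, 4, 16, 27, 29, 29, 15, 1, 30, 15, 8, 27, 30.
The distinct values are {0, 1, 2, 4, 8, 15, 16, 23, 27, 29, 30}; there are 11 of them.

11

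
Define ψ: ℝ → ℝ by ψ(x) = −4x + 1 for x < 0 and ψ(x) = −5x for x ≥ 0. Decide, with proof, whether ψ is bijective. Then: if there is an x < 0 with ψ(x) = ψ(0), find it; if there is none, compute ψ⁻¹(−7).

7/5

Both pieces are strictly decreasing (slopes −4 and −5), so each is injective on its own interval.
The left piece maps (−∞, 0) onto (1, ∞); the right piece maps [0, ∞) onto (−∞, 0].
The images leave a gap (1 has no preimage), so ψ is not surjective, hence not bijective.
Because the two images are disjoint, no x < 0 has ψ(x) = ψ(0), so we compute ψ⁻¹(−7): −7 lies in (−∞, 0], so solve −5x = −7: x = (−7 − 0)/(−5) = 7/5.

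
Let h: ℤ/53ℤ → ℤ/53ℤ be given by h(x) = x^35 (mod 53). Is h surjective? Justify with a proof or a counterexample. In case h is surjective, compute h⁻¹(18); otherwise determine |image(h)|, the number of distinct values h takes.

2

Since 53 is prime, the nonzero elements of ℤ/53ℤ form a cyclic group of order 52.
As gcd(35, 52) = 1, raising to the 35th power is a bijection on this group: if a^35 ≡ b^35 then (ab^{−1})^35 = 1, and the only element of order dividing gcd(35, 52) = 1 is 1, so a = b.
With h(0) = 0 this makes h injective on all of ℤ/53ℤ, hence bijective (finite equal-size domain and codomain). In particular h is surjective.
Since h is surjective, we find the preimage of 18. The inverse of x ↦ x^35 on (ℤ/53ℤ)^× is x ↦ x^3, because 35·3 = 105 = 2·52 + 1 ≡ 1 (mod 52) and x^{52} = 1 for x ≠ 0 (Fermat). So h⁻¹(18) = 18^3 mod 53.
Repeated squaring mod 53: 18^1 ≡ 18, 18^2 ≡ 18² = 324 ≡ 6. Since 3 = 2 + 1, 18^3 ≡ 6·18: 6·18 = 108 ≡ 2. So 18^3 ≡ 2 (mod 53).
Hence h⁻¹(18) = 2.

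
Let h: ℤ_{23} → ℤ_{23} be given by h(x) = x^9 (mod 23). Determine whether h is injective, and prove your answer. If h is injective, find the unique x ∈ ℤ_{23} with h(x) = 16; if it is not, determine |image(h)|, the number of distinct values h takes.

6

Since 23 is prime, the nonzero elements of ℤ_{23} form a cyclic group of order 22.
As gcd(9, 22) = 1, raising to the 9th power is a bijection on this group: if x_1^9 ≡ x_2^9 then (x_1x_2^{−1})^9 = 1, and the only element of order dividing gcd(9, 22) = 1 is 1, so x_1 = x_2.
With h(0) = 0 this makes h injective on all of ℤ_{23}, hence bijective (finite equal-size domain and codomain). In particular h is injective.
Since h is injective, we find the preimage of 16. The inverse of x ↦ x^9 on (ℤ_{23})^× is x ↦ x^5, because 9·5 = 45 = 2·22 + 1 ≡ 1 (mod 22) and x^{22} = 1 for x ≠ 0 (Fermat). So h⁻¹(16) = 16^5 mod 23.
Repeated squaring mod 23: 16^1 ≡ 16, 16^2 ≡ 16² = 256 ≡ 3, 16^4 ≡ 3² = 9. Since 5 = 4 + 1, 16^5 ≡ 9·16: 9·16 = 144 ≡ 6. So 16^5 ≡ 6 (mod 23).
Hence h⁻¹(16) = 6.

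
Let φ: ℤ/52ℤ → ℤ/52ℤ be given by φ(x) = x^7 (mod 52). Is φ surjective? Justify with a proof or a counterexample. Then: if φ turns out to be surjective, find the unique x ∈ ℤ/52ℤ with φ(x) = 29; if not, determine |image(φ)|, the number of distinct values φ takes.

39

φ(0) = 0^7 = 0.
φ(26): Repeated squaring mod 52: 26^1 ≡ 26, 26^2 ≡ 26² = 676 ≡ 0, 26^4 ≡ 0² = 0. Since 7 = 4 + 2 + 1, 26^7 ≡ 0·0·26: 0·0 = 0, then 0·26 = 0. So 26^7 ≡ 0 (mod 52).
So φ(0) = φ(26) = 0 while 0 ≠ 26, therefore φ is not injective.
A non-injective map from the 52-element set ℤ/52ℤ to itself takes at most 51 distinct values, so it cannot be surjective. Hence φ is not surjective.
Since φ is not surjective, we determine |image(φ)|. Computing x^7 mod 52 for each x (by repeated squaring, reducing mod 52 at every step), the values φ(0), φ(1), …, φ(51) are: 0, 1, 24, 3, 4, 21, 20, 19, 44, 9, 36, 15, 12, 13, 40, 11, 16, 17, 8, 7, 32, 5, 48, 23, 28, 25, 0, 27, 24, 29, 4, 47, 20, 45, 44, 35, 36, 41, 12, 39, 40, 37, 16, 43, 8, 33, 32, 31, 48, 49, 28, 51.
The distinct values are {0, 1, 3, 4, 5, 7, 8, 9, 11, 12, 13, 15, 16, 17, 19, 20, 21, 23, 24, 25, 27, 28, 29, 31, 32, 33, 35, 36, 37, 39, 40, 41, 43, 44, 45, 47, 48, 49, 51}; there are 39 of them.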